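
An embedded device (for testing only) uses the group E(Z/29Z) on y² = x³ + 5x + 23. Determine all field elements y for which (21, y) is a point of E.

x³ + 5x + 23 = 9389 ≡ 22 (mod 29).
Square roots of 22 mod 29: 14 and 15 (since 14² = 196 ≡ 22).

14, 15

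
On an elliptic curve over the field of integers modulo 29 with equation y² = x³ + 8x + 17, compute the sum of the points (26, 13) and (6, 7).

(20, 12)

(26, 13) + (6, 7). λ = (7 - 13)/(6 - 26) ≡ 23/9 mod 29. 9⁻¹ ≡ 13 (mod 29), so λ ≡ 9.
  x = λ² - 26 - 6 = 81 - 32 ≡ 20; y = λ·(26 - 20) - 13 ≡ 12. → (20, 12)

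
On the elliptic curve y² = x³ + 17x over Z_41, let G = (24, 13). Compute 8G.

Double-and-add on 8 = (1000)₂. Start with G = (24, 13) for the leading 1-bit.
double: tangent at (24, 13): λ = (3·24² + 17)/(2·13) ≡ 23/26. 26⁻¹ ≡ 30 (mod 41) since 26·30 = 780 ≡ 1, so λ ≡ 23·30 ≡ 34.
  x = λ² - 24 - 24 = 1156 - 48 ≡ 1; y = λ·(24 - 1) - 13 ≡ 31. → (1, 31)
double: tangent at (1, 31): λ = (3·1² + 17)/(2·31) ≡ 20/21. 21⁻¹ ≡ 2 (mod 41) since 21·2 = 42 ≡ 1, so λ ≡ 20·2 ≡ 40.
  x = λ² - 1 - 1 = 1600 - 2 ≡ 40; y = λ·(1 - 40) - 31 ≡ 8. → (40, 8)
double: tangent at (40, 8): λ = (3·40² + 17)/(2·8) ≡ 20/16. 16⁻¹ ≡ 18 (mod 41), so λ ≡ 20·18 ≡ 32.
  x = λ² - 40 - 40 = 1024 - 80 ≡ 1; y = λ·(40 - 1) - 8 ≡ 10. → (1, 10)

(1, 10)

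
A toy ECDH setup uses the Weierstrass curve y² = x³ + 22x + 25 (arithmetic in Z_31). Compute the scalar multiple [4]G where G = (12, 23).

(15, 17)

Repeated addition: build up to 4G.
2G: tangent at (12, 23): λ = (3·12² + 22)/(2·23) ≡ 20/15. 15⁻¹ ≡ 29 (mod 31) since 15·29 = 435 ≡ 1, so λ ≡ 20·29 ≡ 22.
  x = λ² - 12 - 12 = 484 - 24 ≡ 26; y = λ·(12 - 26) - 23 ≡ 10. → (26, 10)
3G: (26, 10) + (12, 23). λ = (23 - 10)/(12 - 26) ≡ 13/17 mod 31. 17⁻¹ ≡ 11 (mod 31), so λ ≡ 19.
  x = λ² - 26 - 12 = 361 - 38 ≡ 13; y = λ·(26 - 13) - 10 ≡ 20. → (13, 20)
4G: (13, 20) + (12, 23). λ = (23 - 20)/(12 - 13) ≡ 3/30 mod 31. 30⁻¹ ≡ 30 (mod 31) since 30·30 = 900 ≡ 1, so λ ≡ 28.
  x = λ² - 13 - 12 = 784 - 25 ≡ 15; y = λ·(13 - 15) - 20 ≡ 17. → (15, 17)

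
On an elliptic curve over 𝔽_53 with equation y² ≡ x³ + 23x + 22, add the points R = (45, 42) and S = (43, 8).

(45, 42) + (43, 8). λ = (8 - 42)/(43 - 45) ≡ 19/51 mod 53. 51⁻¹ ≡ 26 (mod 53), so λ ≡ 17.
  x = λ² - 45 - 43 = 289 - 88 ≡ 42; y = λ·(45 - 42) - 42 ≡ 9. → (42, 9)

(42, 9)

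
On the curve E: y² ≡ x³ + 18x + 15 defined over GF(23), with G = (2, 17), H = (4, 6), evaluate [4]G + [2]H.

First 4G:
Repeated addition: build up to 4G.
2G: tangent at (2, 17): λ = (3·2² + 18)/(2·17) ≡ 7/11. 11⁻¹ ≡ 21 (mod 23), so λ ≡ 7·21 ≡ 9.
  x = λ² - 2 - 2 = 81 - 4 ≡ 8; y = λ·(2 - 8) - 17 ≡ 21. → (8, 21)
3G: (8, 21) + (2, 17). λ = (17 - 21)/(2 - 8) ≡ 19/17 mod 23. 17⁻¹ ≡ 19 (mod 23), so λ ≡ 16.
  x = λ² - 8 - 2 = 256 - 10 ≡ 16; y = λ·(8 - 16) - 21 ≡ 12. → (16, 12)
4G: (16, 12) + (2, 17). λ = (17 - 12)/(2 - 16) ≡ 5/9 mod 23. 9⁻¹ ≡ 18 (mod 23) since 9·18 = 162 ≡ 1, so λ ≡ 21.
  x = λ² - 16 - 2 = 441 - 18 ≡ 9; y = λ·(16 - 9) - 12 ≡ 20. → (9, 20)
4G = (9, 20).
Next 2H:
Repeated addition: build up to 2H.
2H: tangent at (4, 6): λ = (3·4² + 18)/(2·6) ≡ 20/12. 12⁻¹ ≡ 2 (mod 23), so λ ≡ 20·2 ≡ 17.
  x = λ² - 4 - 4 = 289 - 8 ≡ 5; y = λ·(4 - 5) - 6 ≡ 0. → (5, 0)
2H = (5, 0).
Finally 4G + 2H:
(9, 20) + (5, 0). λ = (0 - 20)/(5 - 9) ≡ 3/19 mod 23. 19⁻¹ ≡ 17 (mod 23), so λ ≡ 5.
  x = λ² - 9 - 5 = 25 - 14 ≡ 11; y = λ·(9 - 11) - 20 ≡ 16. → (11, 16)

(11, 16)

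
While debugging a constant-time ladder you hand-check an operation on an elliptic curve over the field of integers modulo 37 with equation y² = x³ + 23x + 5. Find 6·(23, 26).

Write P = (23, 26).
Double-and-add on 6 = (110)₂. Start with P = (23, 26) for the leading 1-bit.
double: tangent at (23, 26): λ = (3·23² + 23)/(2·26) ≡ 19/15. 15⁻¹ ≡ 5 (mod 37), so λ ≡ 19·5 ≡ 21.
  x = λ² - 23 - 23 = 441 - 46 ≡ 25; y = λ·(23 - 25) - 26 ≡ 6. → (25, 6)
add P: (25, 6) + (23, 26). λ = (26 - 6)/(23 - 25) ≡ 20/35 mod 37. 35⁻¹ ≡ 18 (mod 37), so λ ≡ 27.
  x = λ² - 25 - 23 = 729 - 48 ≡ 15; y = λ·(25 - 15) - 6 ≡ 5. → (15, 5)
double: tangent at (15, 5): λ = (3·15² + 23)/(2·5) ≡ 32/10. 10⁻¹ ≡ 26 (mod 37) since 10·26 = 260 ≡ 1, so λ ≡ 32·26 ≡ 18.
  x = λ² - 15 - 15 = 324 - 30 ≡ 35; y = λ·(15 - 35) - 5 ≡ 5. → (35, 5)

(35, 5)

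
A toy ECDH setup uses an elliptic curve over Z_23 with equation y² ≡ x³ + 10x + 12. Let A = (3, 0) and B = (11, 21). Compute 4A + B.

First 4A:
Double-and-add on 4 = (100)₂. Start with A = (3, 0) for the leading 1-bit.
double: (3, 0) + (3, 0): same x and y₁ ≡ -y₂, so the sum is the point at infinity.
double: the point at infinity + the point at infinity = the point at infinity (identity).
4A = the point at infinity.
Finally 4A + B:
the point at infinity + (11, 21) = (11, 21) (identity).

(11, 21)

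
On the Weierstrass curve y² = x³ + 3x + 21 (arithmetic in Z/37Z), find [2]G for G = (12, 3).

tangent at (12, 3): λ = (3·12² + 3)/(2·3) ≡ 28/6. 6⁻¹ ≡ 31 (mod 37), so λ ≡ 28·31 ≡ 17.
  x = λ² - 12 - 12 = 289 - 24 ≡ 6; y = λ·(12 - 6) - 3 ≡ 25. → (6, 25)

(6, 25)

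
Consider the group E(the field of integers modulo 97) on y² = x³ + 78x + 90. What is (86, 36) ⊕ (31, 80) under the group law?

(86, 36) + (31, 80). λ = (80 - 36)/(31 - 86) ≡ 44/42 mod 97. 42⁻¹ ≡ 67 (mod 97), so λ ≡ 38.
  x = λ² - 86 - 31 = 1444 - 117 ≡ 66; y = λ·(86 - 66) - 36 ≡ 45. → (66, 45)

(66, 45)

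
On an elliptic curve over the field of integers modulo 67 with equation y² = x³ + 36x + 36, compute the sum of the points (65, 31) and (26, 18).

(58, 16)

(65, 31) + (26, 18). λ = (18 - 31)/(26 - 65) ≡ 54/28 mod 67. 28⁻¹ ≡ 12 (mod 67) since 28·12 = 336 ≡ 1, so λ ≡ 45.
  x = λ² - 65 - 26 = 2025 - 91 ≡ 58; y = λ·(65 - 58) - 31 ≡ 16. → (58, 16)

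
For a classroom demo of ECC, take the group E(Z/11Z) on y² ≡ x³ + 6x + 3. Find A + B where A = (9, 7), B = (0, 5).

(9, 7) + (0, 5). λ = (5 - 7)/(0 - 9) ≡ 9/2 mod 11. 2⁻¹ ≡ 6 (mod 11), so λ ≡ 10.
  x = λ² - 9 - 0 = 100 - 9 ≡ 3; y = λ·(9 - 3) - 7 ≡ 9. → (3, 9)

(3, 9)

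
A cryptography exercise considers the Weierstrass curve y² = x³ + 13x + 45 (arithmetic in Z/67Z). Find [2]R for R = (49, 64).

(62, 49)

tangent at (49, 64): λ = (3·49² + 13)/(2·64) ≡ 47/61. 61⁻¹ ≡ 11 (mod 67) since 61·11 = 671 ≡ 1, so λ ≡ 47·11 ≡ 48.
  x = λ² - 49 - 49 = 2304 - 98 ≡ 62; y = λ·(49 - 62) - 64 ≡ 49. → (62, 49)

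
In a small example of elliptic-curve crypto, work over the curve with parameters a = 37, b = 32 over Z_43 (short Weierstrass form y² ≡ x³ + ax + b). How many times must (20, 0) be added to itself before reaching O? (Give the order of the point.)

2P: (20, 0) + (20, 0): same x and y₁ ≡ -y₂, so the sum is O.
2P = O, so the order is 2.

2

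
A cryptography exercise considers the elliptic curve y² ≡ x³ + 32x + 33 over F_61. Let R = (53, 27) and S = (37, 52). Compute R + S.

(18, 6)

(53, 27) + (37, 52). λ = (52 - 27)/(37 - 53) ≡ 25/45 mod 61. 45⁻¹ ≡ 19 (mod 61), so λ ≡ 48.
  x = λ² - 53 - 37 = 2304 - 90 ≡ 18; y = λ·(53 - 18) - 27 ≡ 6. → (18, 6)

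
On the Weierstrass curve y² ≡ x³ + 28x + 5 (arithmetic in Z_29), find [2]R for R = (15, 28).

(4, 6)

tangent at (15, 28): λ = (3·15² + 28)/(2·28) ≡ 7/27. 27⁻¹ ≡ 14 (mod 29) since 27·14 = 378 ≡ 1, so λ ≡ 7·14 ≡ 11.
  x = λ² - 15 - 15 = 121 - 30 ≡ 4; y = λ·(15 - 4) - 28 ≡ 6. → (4, 6)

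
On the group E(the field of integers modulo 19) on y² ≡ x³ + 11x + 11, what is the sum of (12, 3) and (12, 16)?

The two points share x = 12 and their y-coordinates satisfy 3 + 16 ≡ 0 (mod 19), so they are inverses. Their sum is ∞.

O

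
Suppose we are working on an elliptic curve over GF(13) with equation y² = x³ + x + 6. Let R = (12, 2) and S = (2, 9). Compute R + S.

(3, 6)

(12, 2) + (2, 9). λ = (9 - 2)/(2 - 12) ≡ 7/3 mod 13. 3⁻¹ ≡ 9 (mod 13) since 3·9 = 27 ≡ 1, so λ ≡ 11.
  x = λ² - 12 - 2 = 121 - 14 ≡ 3; y = λ·(12 - 3) - 2 ≡ 6. → (3, 6)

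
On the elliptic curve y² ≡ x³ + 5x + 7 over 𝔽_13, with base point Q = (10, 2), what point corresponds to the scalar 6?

(5, 1)

Double-and-add on 6 = (110)₂. Start with Q = (10, 2) for the leading 1-bit.
double: tangent at (10, 2): λ = (3·10² + 5)/(2·2) ≡ 6/4. 4⁻¹ ≡ 10 (mod 13), so λ ≡ 6·10 ≡ 8.
  x = λ² - 10 - 10 = 64 - 20 ≡ 5; y = λ·(10 - 5) - 2 ≡ 12. → (5, 12)
add Q: (5, 12) + (10, 2). λ = (2 - 12)/(10 - 5) ≡ 3/5 mod 13. 5⁻¹ ≡ 8 (mod 13) since 5·8 = 40 ≡ 1, so λ ≡ 11.
  x = λ² - 5 - 10 = 121 - 15 ≡ 2; y = λ·(5 - 2) - 12 ≡ 8. → (2, 8)
double: tangent at (2, 8): λ = (3·2² + 5)/(2·8) ≡ 4/3. 3⁻¹ ≡ 9 (mod 13), so λ ≡ 4·9 ≡ 10.
  x = λ² - 2 - 2 = 100 - 4 ≡ 5; y = λ·(2 - 5) - 8 ≡ 1. → (5, 1)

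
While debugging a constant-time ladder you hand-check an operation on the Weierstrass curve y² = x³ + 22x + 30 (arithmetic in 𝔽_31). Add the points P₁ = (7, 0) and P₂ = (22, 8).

(10, 17)

(7, 0) + (22, 8). λ = (8 - 0)/(22 - 7) ≡ 8/15 mod 31. 15⁻¹ ≡ 29 (mod 31) since 15·29 = 435 ≡ 1, so λ ≡ 15.
  x = λ² - 7 - 22 = 225 - 29 ≡ 10; y = λ·(7 - 10) - 0 ≡ 17. → (10, 17)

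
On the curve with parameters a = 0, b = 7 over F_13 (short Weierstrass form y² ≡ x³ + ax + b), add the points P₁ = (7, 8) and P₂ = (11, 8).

(7, 8) + (11, 8). λ = (8 - 8)/(11 - 7) ≡ 0/4 mod 13. 4⁻¹ ≡ 10 (mod 13) since 4·10 = 40 ≡ 1, so λ ≡ 0.
  x = λ² - 7 - 11 = 0 - 18 ≡ 8; y = λ·(7 - 8) - 8 ≡ 5. → (8, 5)

(8, 5)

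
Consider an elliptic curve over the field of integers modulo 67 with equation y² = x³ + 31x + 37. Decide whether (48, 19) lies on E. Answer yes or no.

y² = 19² ≡ 26; x³ + 31x + 37 = 112117 ≡ 26 (mod 67). 26 = 26.

yes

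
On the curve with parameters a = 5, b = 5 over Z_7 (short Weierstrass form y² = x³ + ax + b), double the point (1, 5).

tangent at (1, 5): λ = (3·1² + 5)/(2·5) ≡ 1/3. 3⁻¹ ≡ 5 (mod 7), so λ ≡ 1·5 ≡ 5.
  x = λ² - 1 - 1 = 25 - 2 ≡ 2; y = λ·(1 - 2) - 5 ≡ 4. → (2, 4)

(2, 4)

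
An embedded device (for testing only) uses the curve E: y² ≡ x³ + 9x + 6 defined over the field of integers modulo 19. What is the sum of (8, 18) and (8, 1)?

O

The two points share x = 8 and their y-coordinates satisfy 18 + 1 ≡ 0 (mod 19), so they are inverses. Their sum is ∞.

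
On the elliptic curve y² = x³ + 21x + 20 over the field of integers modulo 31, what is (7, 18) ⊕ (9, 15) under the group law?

(25, 9)

(7, 18) + (9, 15). λ = (15 - 18)/(9 - 7) ≡ 28/2 mod 31. 2⁻¹ ≡ 16 (mod 31) since 2·16 = 32 ≡ 1, so λ ≡ 14.
  x = λ² - 7 - 9 = 196 - 16 ≡ 25; y = λ·(7 - 25) - 18 ≡ 9. → (25, 9)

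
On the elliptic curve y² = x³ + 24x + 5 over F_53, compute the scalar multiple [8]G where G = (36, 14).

(14, 8)

Repeated addition: build up to 8G.
2G: tangent at (36, 14): λ = (3·36² + 24)/(2·14) ≡ 43/28. 28⁻¹ ≡ 36 (mod 53), so λ ≡ 43·36 ≡ 11.
  x = λ² - 36 - 36 = 121 - 72 ≡ 49; y = λ·(36 - 49) - 14 ≡ 2. → (49, 2)
3G: (49, 2) + (36, 14). λ = (14 - 2)/(36 - 49) ≡ 12/40 mod 53. 40⁻¹ ≡ 4 (mod 53), so λ ≡ 48.
  x = λ² - 49 - 36 = 2304 - 85 ≡ 46; y = λ·(49 - 46) - 2 ≡ 36. → (46, 36)
4G: (46, 36) + (36, 14). λ = (14 - 36)/(36 - 46) ≡ 31/43 mod 53. 43⁻¹ ≡ 37 (mod 53) since 43·37 = 1591 ≡ 1, so λ ≡ 34.
  x = λ² - 46 - 36 = 1156 - 82 ≡ 14; y = λ·(46 - 14) - 36 ≡ 45. → (14, 45)
5G: (14, 45) + (36, 14). λ = (14 - 45)/(36 - 14) ≡ 22/22 mod 53. 22⁻¹ ≡ 41 (mod 53), so λ ≡ 1.
  x = λ² - 14 - 36 = 1 - 50 ≡ 4; y = λ·(14 - 4) - 45 ≡ 18. → (4, 18)
6G: (4, 18) + (36, 14). λ = (14 - 18)/(36 - 4) ≡ 49/32 mod 53. 32⁻¹ ≡ 5 (mod 53), so λ ≡ 33.
  x = λ² - 4 - 36 = 1089 - 40 ≡ 42; y = λ·(4 - 42) - 18 ≡ 0. → (42, 0)
7G: (42, 0) + (36, 14). λ = (14 - 0)/(36 - 42) ≡ 14/47 mod 53. 47⁻¹ ≡ 44 (mod 53) since 47·44 = 2068 ≡ 1, so λ ≡ 33.
  x = λ² - 42 - 36 = 1089 - 78 ≡ 4; y = λ·(42 - 4) - 0 ≡ 35. → (4, 35)
8G: (4, 35) + (36, 14). λ = (14 - 35)/(36 - 4) ≡ 32/32 mod 53. 32⁻¹ ≡ 5 (mod 53), so λ ≡ 1.
  x = λ² - 4 - 36 = 1 - 40 ≡ 14; y = λ·(4 - 14) - 35 ≡ 8. → (14, 8)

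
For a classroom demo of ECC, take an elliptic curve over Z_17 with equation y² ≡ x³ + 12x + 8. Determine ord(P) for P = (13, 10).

2P: tangent at (13, 10): λ = (3·13² + 12)/(2·10) ≡ 9/3. 3⁻¹ ≡ 6 (mod 17), so λ ≡ 9·6 ≡ 3.
  x = λ² - 13 - 13 = 9 - 26 ≡ 0; y = λ·(13 - 0) - 10 ≡ 12. → (0, 12)
3P: (0, 12) + (13, 10). λ = (10 - 12)/(13 - 0) ≡ 15/13 mod 17. 13⁻¹ ≡ 4 (mod 17), so λ ≡ 9.
  x = λ² - 0 - 13 = 81 - 13 ≡ 0; y = λ·(0 - 0) - 12 ≡ 5. → (0, 5)
4P: (0, 5) + (13, 10). λ = (10 - 5)/(13 - 0) ≡ 5/13 mod 17. 13⁻¹ ≡ 4 (mod 17) since 13·4 = 52 ≡ 1, so λ ≡ 3.
  x = λ² - 0 - 13 = 9 - 13 ≡ 13; y = λ·(0 - 13) - 5 ≡ 7. → (13, 7)
5P: (13, 7) + (13, 10): same x and y₁ ≡ -y₂, so the sum is O.
5P = O, so the order is 5.

5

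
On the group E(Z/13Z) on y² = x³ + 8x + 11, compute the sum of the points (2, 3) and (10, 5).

(2, 3) + (10, 5). λ = (5 - 3)/(10 - 2) ≡ 2/8 mod 13. 8⁻¹ ≡ 5 (mod 13), so λ ≡ 10.
  x = λ² - 2 - 10 = 100 - 12 ≡ 10; y = λ·(2 - 10) - 3 ≡ 8. → (10, 8)

(10, 8)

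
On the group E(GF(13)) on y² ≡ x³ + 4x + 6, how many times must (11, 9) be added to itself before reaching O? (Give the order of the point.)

2P: tangent at (11, 9): λ = (3·11² + 4)/(2·9) ≡ 3/5. 5⁻¹ ≡ 8 (mod 13) since 5·8 = 40 ≡ 1, so λ ≡ 3·8 ≡ 11.
  x = λ² - 11 - 11 = 121 - 22 ≡ 8; y = λ·(11 - 8) - 9 ≡ 11. → (8, 11)
3P: (8, 11) + (11, 9). λ = (9 - 11)/(11 - 8) ≡ 11/3 mod 13. 3⁻¹ ≡ 9 (mod 13), so λ ≡ 8.
  x = λ² - 8 - 11 = 64 - 19 ≡ 6; y = λ·(8 - 6) - 11 ≡ 5. → (6, 5)
4P: (6, 5) + (11, 9). λ = (9 - 5)/(11 - 6) ≡ 4/5 mod 13. 5⁻¹ ≡ 8 (mod 13), so λ ≡ 6.
  x = λ² - 6 - 11 = 36 - 17 ≡ 6; y = λ·(6 - 6) - 5 ≡ 8. → (6, 8)
5P: (6, 8) + (11, 9). λ = (9 - 8)/(11 - 6) ≡ 1/5 mod 13. 5⁻¹ ≡ 8 (mod 13), so λ ≡ 8.
  x = λ² - 6 - 11 = 64 - 17 ≡ 8; y = λ·(6 - 8) - 8 ≡ 2. → (8, 2)
6P: (8, 2) + (11, 9). λ = (9 - 2)/(11 - 8) ≡ 7/3 mod 13. 3⁻¹ ≡ 9 (mod 13), so λ ≡ 11.
  x = λ² - 8 - 11 = 121 - 19 ≡ 11; y = λ·(8 - 11) - 2 ≡ 4. → (11, 4)
7P: (11, 4) + (11, 9): same x and y₁ ≡ -y₂, so the sum is O.
7P = O, so the order is 7.

7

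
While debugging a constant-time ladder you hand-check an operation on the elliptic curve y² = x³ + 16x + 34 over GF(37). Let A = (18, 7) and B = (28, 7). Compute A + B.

(28, 30)

(18, 7) + (28, 7). λ = (7 - 7)/(28 - 18) ≡ 0/10 mod 37. 10⁻¹ ≡ 26 (mod 37), so λ ≡ 0.
  x = λ² - 18 - 28 = 0 - 46 ≡ 28; y = λ·(18 - 28) - 7 ≡ 30. → (28, 30)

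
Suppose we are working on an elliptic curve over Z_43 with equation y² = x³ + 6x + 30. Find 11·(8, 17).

(20, 18)

Write Q = (8, 17).
Double-and-add on 11 = (1011)₂. Start with Q = (8, 17) for the leading 1-bit.
double: tangent at (8, 17): λ = (3·8² + 6)/(2·17) ≡ 26/34. 34⁻¹ ≡ 19 (mod 43) since 34·19 = 646 ≡ 1, so λ ≡ 26·19 ≡ 21.
  x = λ² - 8 - 8 = 441 - 16 ≡ 38; y = λ·(8 - 38) - 17 ≡ 41. → (38, 41)
double: tangent at (38, 41): λ = (3·38² + 6)/(2·41) ≡ 38/39. 39⁻¹ ≡ 32 (mod 43), so λ ≡ 38·32 ≡ 12.
  x = λ² - 38 - 38 = 144 - 76 ≡ 25; y = λ·(38 - 25) - 41 ≡ 29. → (25, 29)
add Q: (25, 29) + (8, 17). λ = (17 - 29)/(8 - 25) ≡ 31/26 mod 43. 26⁻¹ ≡ 5 (mod 43), so λ ≡ 26.
  x = λ² - 25 - 8 = 676 - 33 ≡ 41; y = λ·(25 - 41) - 29 ≡ 28. → (41, 28)
double: tangent at (41, 28): λ = (3·41² + 6)/(2·28) ≡ 18/13. 13⁻¹ ≡ 10 (mod 43) since 13·10 = 130 ≡ 1, so λ ≡ 18·10 ≡ 8.
  x = λ² - 41 - 41 = 64 - 82 ≡ 25; y = λ·(41 - 25) - 28 ≡ 14. → (25, 14)
add Q: (25, 14) + (8, 17). λ = (17 - 14)/(8 - 25) ≡ 3/26 mod 43. 26⁻¹ ≡ 5 (mod 43) since 26·5 = 130 ≡ 1, so λ ≡ 15.
  x = λ² - 25 - 8 = 225 - 33 ≡ 20; y = λ·(25 - 20) - 14 ≡ 18. → (20, 18)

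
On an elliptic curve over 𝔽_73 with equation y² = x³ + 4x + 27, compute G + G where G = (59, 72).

tangent at (59, 72): λ = (3·59² + 4)/(2·72) ≡ 8/71. 71⁻¹ ≡ 36 (mod 73), so λ ≡ 8·36 ≡ 69.
  x = λ² - 59 - 59 = 4761 - 118 ≡ 44; y = λ·(59 - 44) - 72 ≡ 14. → (44, 14)

(44, 14)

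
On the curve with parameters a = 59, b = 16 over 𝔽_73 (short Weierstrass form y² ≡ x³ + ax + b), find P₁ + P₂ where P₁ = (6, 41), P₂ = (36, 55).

(6, 41) + (36, 55). λ = (55 - 41)/(36 - 6) ≡ 14/30 mod 73. 30⁻¹ ≡ 56 (mod 73), so λ ≡ 54.
  x = λ² - 6 - 36 = 2916 - 42 ≡ 27; y = λ·(6 - 27) - 41 ≡ 66. → (27, 66)

(27, 66)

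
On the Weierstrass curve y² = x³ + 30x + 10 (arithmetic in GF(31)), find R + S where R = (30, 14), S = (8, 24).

(26, 18)

(30, 14) + (8, 24). λ = (24 - 14)/(8 - 30) ≡ 10/9 mod 31. 9⁻¹ ≡ 7 (mod 31) since 9·7 = 63 ≡ 1, so λ ≡ 8.
  x = λ² - 30 - 8 = 64 - 38 ≡ 26; y = λ·(30 - 26) - 14 ≡ 18. → (26, 18)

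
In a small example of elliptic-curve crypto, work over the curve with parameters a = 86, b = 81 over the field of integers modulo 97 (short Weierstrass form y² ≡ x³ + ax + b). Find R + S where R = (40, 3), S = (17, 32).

(40, 3) + (17, 32). λ = (32 - 3)/(17 - 40) ≡ 29/74 mod 97. 74⁻¹ ≡ 59 (mod 97) since 74·59 = 4366 ≡ 1, so λ ≡ 62.
  x = λ² - 40 - 17 = 3844 - 57 ≡ 4; y = λ·(40 - 4) - 3 ≡ 95. → (4, 95)

(4, 95)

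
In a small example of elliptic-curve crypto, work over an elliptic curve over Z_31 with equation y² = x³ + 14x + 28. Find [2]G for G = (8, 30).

tangent at (8, 30): λ = (3·8² + 14)/(2·30) ≡ 20/29. 29⁻¹ ≡ 15 (mod 31) since 29·15 = 435 ≡ 1, so λ ≡ 20·15 ≡ 21.
  x = λ² - 8 - 8 = 441 - 16 ≡ 22; y = λ·(8 - 22) - 30 ≡ 17. → (22, 17)

(22, 17)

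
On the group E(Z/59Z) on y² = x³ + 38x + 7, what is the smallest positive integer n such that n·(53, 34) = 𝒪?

3

2P: tangent at (53, 34): λ = (3·53² + 38)/(2·34) ≡ 28/9. 9⁻¹ ≡ 46 (mod 59) since 9·46 = 414 ≡ 1, so λ ≡ 28·46 ≡ 49.
  x = λ² - 53 - 53 = 2401 - 106 ≡ 53; y = λ·(53 - 53) - 34 ≡ 25. → (53, 25)
3P: (53, 25) + (53, 34): same x and y₁ ≡ -y₂, so the sum is 𝒪.
3P = 𝒪, so the order is 3.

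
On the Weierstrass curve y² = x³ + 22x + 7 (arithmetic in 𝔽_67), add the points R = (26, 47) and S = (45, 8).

(26, 47) + (45, 8). λ = (8 - 47)/(45 - 26) ≡ 28/19 mod 67. 19⁻¹ ≡ 60 (mod 67), so λ ≡ 5.
  x = λ² - 26 - 45 = 25 - 71 ≡ 21; y = λ·(26 - 21) - 47 ≡ 45. → (21, 45)

(21, 45)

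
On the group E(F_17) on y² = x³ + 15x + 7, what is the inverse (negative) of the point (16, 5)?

(16, 12)

-(16, 5) = (16, -5 mod 17) = (16, 12).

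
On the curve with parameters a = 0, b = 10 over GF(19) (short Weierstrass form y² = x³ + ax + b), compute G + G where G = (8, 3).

(1, 12)

tangent at (8, 3): λ = (3·8² + 0)/(2·3) ≡ 2/6. 6⁻¹ ≡ 16 (mod 19), so λ ≡ 2·16 ≡ 13.
  x = λ² - 8 - 8 = 169 - 16 ≡ 1; y = λ·(8 - 1) - 3 ≡ 12. → (1, 12)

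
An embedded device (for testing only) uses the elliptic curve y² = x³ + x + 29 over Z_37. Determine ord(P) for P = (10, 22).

2P: tangent at (10, 22): λ = (3·10² + 1)/(2·22) ≡ 5/7. 7⁻¹ ≡ 16 (mod 37), so λ ≡ 5·16 ≡ 6.
  x = λ² - 10 - 10 = 36 - 20 ≡ 16; y = λ·(10 - 16) - 22 ≡ 16. → (16, 16)
3P: (16, 16) + (10, 22). λ = (22 - 16)/(10 - 16) ≡ 6/31 mod 37. 31⁻¹ ≡ 6 (mod 37), so λ ≡ 36.
  x = λ² - 16 - 10 = 1296 - 26 ≡ 12; y = λ·(16 - 12) - 16 ≡ 17. → (12, 17)
4P: (12, 17) + (10, 22). λ = (22 - 17)/(10 - 12) ≡ 5/35 mod 37. 35⁻¹ ≡ 18 (mod 37), so λ ≡ 16.
  x = λ² - 12 - 10 = 256 - 22 ≡ 12; y = λ·(12 - 12) - 17 ≡ 20. → (12, 20)
5P: (12, 20) + (10, 22). λ = (22 - 20)/(10 - 12) ≡ 2/35 mod 37. 35⁻¹ ≡ 18 (mod 37) since 35·18 = 630 ≡ 1, so λ ≡ 36.
  x = λ² - 12 - 10 = 1296 - 22 ≡ 16; y = λ·(12 - 16) - 20 ≡ 21. → (16, 21)
6P: (16, 21) + (10, 22). λ = (22 - 21)/(10 - 16) ≡ 1/31 mod 37. 31⁻¹ ≡ 6 (mod 37), so λ ≡ 6.
  x = λ² - 16 - 10 = 36 - 26 ≡ 10; y = λ·(16 - 10) - 21 ≡ 15. → (10, 15)
7P: (10, 15) + (10, 22): same x and y₁ ≡ -y₂, so the sum is ∞.
7P = ∞, so the order is 7.

7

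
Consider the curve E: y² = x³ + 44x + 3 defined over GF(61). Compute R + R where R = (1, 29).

tangent at (1, 29): λ = (3·1² + 44)/(2·29) ≡ 47/58. 58⁻¹ ≡ 20 (mod 61), so λ ≡ 47·20 ≡ 25.
  x = λ² - 1 - 1 = 625 - 2 ≡ 13; y = λ·(1 - 13) - 29 ≡ 37. → (13, 37)

(13, 37)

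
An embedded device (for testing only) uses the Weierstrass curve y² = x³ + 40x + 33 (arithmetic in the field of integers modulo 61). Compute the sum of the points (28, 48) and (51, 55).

(28, 48) + (51, 55). λ = (55 - 48)/(51 - 28) ≡ 7/23 mod 61. 23⁻¹ ≡ 8 (mod 61), so λ ≡ 56.
  x = λ² - 28 - 51 = 3136 - 79 ≡ 7; y = λ·(28 - 7) - 48 ≡ 30. → (7, 30)

(7, 30)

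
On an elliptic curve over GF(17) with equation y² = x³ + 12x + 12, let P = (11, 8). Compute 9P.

(9, 13)

Repeated addition: build up to 9P.
2P: tangent at (11, 8): λ = (3·11² + 12)/(2·8) ≡ 1/16. 16⁻¹ ≡ 16 (mod 17), so λ ≡ 1·16 ≡ 16.
  x = λ² - 11 - 11 = 256 - 22 ≡ 13; y = λ·(11 - 13) - 8 ≡ 11. → (13, 11)
3P: (13, 11) + (11, 8). λ = (8 - 11)/(11 - 13) ≡ 14/15 mod 17. 15⁻¹ ≡ 8 (mod 17) since 15·8 = 120 ≡ 1, so λ ≡ 10.
  x = λ² - 13 - 11 = 100 - 24 ≡ 8; y = λ·(13 - 8) - 11 ≡ 5. → (8, 5)
4P: (8, 5) + (11, 8). λ = (8 - 5)/(11 - 8) ≡ 3/3 mod 17. 3⁻¹ ≡ 6 (mod 17) since 3·6 = 18 ≡ 1, so λ ≡ 1.
  x = λ² - 8 - 11 = 1 - 19 ≡ 16; y = λ·(8 - 16) - 5 ≡ 4. → (16, 4)
5P: (16, 4) + (11, 8). λ = (8 - 4)/(11 - 16) ≡ 4/12 mod 17. 12⁻¹ ≡ 10 (mod 17), so λ ≡ 6.
  x = λ² - 16 - 11 = 36 - 27 ≡ 9; y = λ·(16 - 9) - 4 ≡ 4. → (9, 4)
6P: (9, 4) + (11, 8). λ = (8 - 4)/(11 - 9) ≡ 4/2 mod 17. 2⁻¹ ≡ 9 (mod 17), so λ ≡ 2.
  x = λ² - 9 - 11 = 4 - 20 ≡ 1; y = λ·(9 - 1) - 4 ≡ 12. → (1, 12)
7P: (1, 12) + (11, 8). λ = (8 - 12)/(11 - 1) ≡ 13/10 mod 17. 10⁻¹ ≡ 12 (mod 17), so λ ≡ 3.
  x = λ² - 1 - 11 = 9 - 12 ≡ 14; y = λ·(1 - 14) - 12 ≡ 0. → (14, 0)
8P: (14, 0) + (11, 8). λ = (8 - 0)/(11 - 14) ≡ 8/14 mod 17. 14⁻¹ ≡ 11 (mod 17) since 14·11 = 154 ≡ 1, so λ ≡ 3.
  x = λ² - 14 - 11 = 9 - 25 ≡ 1; y = λ·(14 - 1) - 0 ≡ 5. → (1, 5)
9P: (1, 5) + (11, 8). λ = (8 - 5)/(11 - 1) ≡ 3/10 mod 17. 10⁻¹ ≡ 12 (mod 17), so λ ≡ 2.
  x = λ² - 1 - 11 = 4 - 12 ≡ 9; y = λ·(1 - 9) - 5 ≡ 13. → (9, 13)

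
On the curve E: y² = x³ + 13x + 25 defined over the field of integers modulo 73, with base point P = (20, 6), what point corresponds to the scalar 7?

Repeated addition: build up to 7P.
2P: tangent at (20, 6): λ = (3·20² + 13)/(2·6) ≡ 45/12. 12⁻¹ ≡ 67 (mod 73), so λ ≡ 45·67 ≡ 22.
  x = λ² - 20 - 20 = 484 - 40 ≡ 6; y = λ·(20 - 6) - 6 ≡ 10. → (6, 10)
3P: (6, 10) + (20, 6). λ = (6 - 10)/(20 - 6) ≡ 69/14 mod 73. 14⁻¹ ≡ 47 (mod 73), so λ ≡ 31.
  x = λ² - 6 - 20 = 961 - 26 ≡ 59; y = λ·(6 - 59) - 10 ≡ 26. → (59, 26)
4P: (59, 26) + (20, 6). λ = (6 - 26)/(20 - 59) ≡ 53/34 mod 73. 34⁻¹ ≡ 58 (mod 73), so λ ≡ 8.
  x = λ² - 59 - 20 = 64 - 79 ≡ 58; y = λ·(59 - 58) - 26 ≡ 55. → (58, 55)
5P: (58, 55) + (20, 6). λ = (6 - 55)/(20 - 58) ≡ 24/35 mod 73. 35⁻¹ ≡ 48 (mod 73), so λ ≡ 57.
  x = λ² - 58 - 20 = 3249 - 78 ≡ 32; y = λ·(58 - 32) - 55 ≡ 40. → (32, 40)
6P: (32, 40) + (20, 6). λ = (6 - 40)/(20 - 32) ≡ 39/61 mod 73. 61⁻¹ ≡ 6 (mod 73), so λ ≡ 15.
  x = λ² - 32 - 20 = 225 - 52 ≡ 27; y = λ·(32 - 27) - 40 ≡ 35. → (27, 35)
7P: (27, 35) + (20, 6). λ = (6 - 35)/(20 - 27) ≡ 44/66 mod 73. 66⁻¹ ≡ 52 (mod 73) since 66·52 = 3432 ≡ 1, so λ ≡ 25.
  x = λ² - 27 - 20 = 625 - 47 ≡ 67; y = λ·(27 - 67) - 35 ≡ 60. → (67, 60)

(67, 60)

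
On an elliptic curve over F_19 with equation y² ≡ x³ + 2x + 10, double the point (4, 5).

(17, 6)

tangent at (4, 5): λ = (3·4² + 2)/(2·5) ≡ 12/10. 10⁻¹ ≡ 2 (mod 19), so λ ≡ 12·2 ≡ 5.
  x = λ² - 4 - 4 = 25 - 8 ≡ 17; y = λ·(4 - 17) - 5 ≡ 6. → (17, 6)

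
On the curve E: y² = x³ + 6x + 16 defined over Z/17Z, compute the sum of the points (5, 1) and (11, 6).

(5, 1) + (11, 6). λ = (6 - 1)/(11 - 5) ≡ 5/6 mod 17. 6⁻¹ ≡ 3 (mod 17) since 6·3 = 18 ≡ 1, so λ ≡ 15.
  x = λ² - 5 - 11 = 225 - 16 ≡ 5; y = λ·(5 - 5) - 1 ≡ 16. → (5, 16)

(5, 16)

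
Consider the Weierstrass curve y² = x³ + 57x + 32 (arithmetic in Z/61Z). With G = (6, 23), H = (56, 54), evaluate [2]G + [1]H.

First 2G:
Repeated addition: build up to 2G.
2G: tangent at (6, 23): λ = (3·6² + 57)/(2·23) ≡ 43/46. 46⁻¹ ≡ 4 (mod 61), so λ ≡ 43·4 ≡ 50.
  x = λ² - 6 - 6 = 2500 - 12 ≡ 48; y = λ·(6 - 48) - 23 ≡ 12. → (48, 12)
2G = (48, 12).
Finally 2G + H:
(48, 12) + (56, 54). λ = (54 - 12)/(56 - 48) ≡ 42/8 mod 61. 8⁻¹ ≡ 23 (mod 61), so λ ≡ 51.
  x = λ² - 48 - 56 = 2601 - 104 ≡ 57; y = λ·(48 - 57) - 12 ≡ 17. → (57, 17)

(57, 17)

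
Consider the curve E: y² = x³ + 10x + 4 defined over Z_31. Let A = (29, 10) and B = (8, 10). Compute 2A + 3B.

(24, 5)

First 2A:
Repeated addition: build up to 2A.
2A: tangent at (29, 10): λ = (3·29² + 10)/(2·10) ≡ 22/20. 20⁻¹ ≡ 14 (mod 31), so λ ≡ 22·14 ≡ 29.
  x = λ² - 29 - 29 = 841 - 58 ≡ 8; y = λ·(29 - 8) - 10 ≡ 10. → (8, 10)
2A = (8, 10).
Next 3B:
Repeated addition: build up to 3B.
2B: tangent at (8, 10): λ = (3·8² + 10)/(2·10) ≡ 16/20. 20⁻¹ ≡ 14 (mod 31), so λ ≡ 16·14 ≡ 7.
  x = λ² - 8 - 8 = 49 - 16 ≡ 2; y = λ·(8 - 2) - 10 ≡ 1. → (2, 1)
3B: (2, 1) + (8, 10). λ = (10 - 1)/(8 - 2) ≡ 9/6 mod 31. 6⁻¹ ≡ 26 (mod 31) since 6·26 = 156 ≡ 1, so λ ≡ 17.
  x = λ² - 2 - 8 = 289 - 10 ≡ 0; y = λ·(2 - 0) - 1 ≡ 2. → (0, 2)
3B = (0, 2).
Finally 2A + 3B:
(8, 10) + (0, 2). λ = (2 - 10)/(0 - 8) ≡ 23/23 mod 31. 23⁻¹ ≡ 27 (mod 31), so λ ≡ 1.
  x = λ² - 8 - 0 = 1 - 8 ≡ 24; y = λ·(8 - 24) - 10 ≡ 5. → (24, 5)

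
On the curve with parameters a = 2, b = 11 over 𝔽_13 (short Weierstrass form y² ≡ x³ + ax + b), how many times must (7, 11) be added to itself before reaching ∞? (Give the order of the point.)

2P: tangent at (7, 11): λ = (3·7² + 2)/(2·11) ≡ 6/9. 9⁻¹ ≡ 3 (mod 13), so λ ≡ 6·3 ≡ 5.
  x = λ² - 7 - 7 = 25 - 14 ≡ 11; y = λ·(7 - 11) - 11 ≡ 8. → (11, 8)
3P: (11, 8) + (7, 11). λ = (11 - 8)/(7 - 11) ≡ 3/9 mod 13. 9⁻¹ ≡ 3 (mod 13), so λ ≡ 9.
  x = λ² - 11 - 7 = 81 - 18 ≡ 11; y = λ·(11 - 11) - 8 ≡ 5. → (11, 5)
4P: (11, 5) + (7, 11). λ = (11 - 5)/(7 - 11) ≡ 6/9 mod 13. 9⁻¹ ≡ 3 (mod 13) since 9·3 = 27 ≡ 1, so λ ≡ 5.
  x = λ² - 11 - 7 = 25 - 18 ≡ 7; y = λ·(11 - 7) - 5 ≡ 2. → (7, 2)
5P: (7, 2) + (7, 11): same x and y₁ ≡ -y₂, so the sum is ∞.
5P = ∞, so the order is 5.

5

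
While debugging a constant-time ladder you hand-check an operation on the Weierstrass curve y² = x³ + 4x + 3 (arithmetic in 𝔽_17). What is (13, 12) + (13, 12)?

(16, 7)

tangent at (13, 12): λ = (3·13² + 4)/(2·12) ≡ 1/7. 7⁻¹ ≡ 5 (mod 17), so λ ≡ 1·5 ≡ 5.
  x = λ² - 13 - 13 = 25 - 26 ≡ 16; y = λ·(13 - 16) - 12 ≡ 7. → (16, 7)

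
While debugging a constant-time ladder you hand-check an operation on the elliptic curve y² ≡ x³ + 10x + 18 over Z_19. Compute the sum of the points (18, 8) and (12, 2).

(9, 1)

(18, 8) + (12, 2). λ = (2 - 8)/(12 - 18) ≡ 13/13 mod 19. 13⁻¹ ≡ 3 (mod 19), so λ ≡ 1.
  x = λ² - 18 - 12 = 1 - 30 ≡ 9; y = λ·(18 - 9) - 8 ≡ 1. → (9, 1)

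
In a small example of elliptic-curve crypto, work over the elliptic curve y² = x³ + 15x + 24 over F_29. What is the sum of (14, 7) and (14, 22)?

O

The two points share x = 14 and their y-coordinates satisfy 7 + 22 ≡ 0 (mod 29), so they are inverses. Their sum is O.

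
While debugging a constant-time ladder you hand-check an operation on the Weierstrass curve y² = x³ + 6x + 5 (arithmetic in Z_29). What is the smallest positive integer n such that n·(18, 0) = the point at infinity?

2P: (18, 0) + (18, 0): same x and y₁ ≡ -y₂, so the sum is the point at infinity.
2P = the point at infinity, so the order is 2.

2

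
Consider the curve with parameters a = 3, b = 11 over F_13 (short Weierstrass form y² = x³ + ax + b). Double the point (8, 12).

tangent at (8, 12): λ = (3·8² + 3)/(2·12) ≡ 0/11. 11⁻¹ ≡ 6 (mod 13), so λ ≡ 0·6 ≡ 0.
  x = λ² - 8 - 8 = 0 - 16 ≡ 10; y = λ·(8 - 10) - 12 ≡ 1. → (10, 1)

(10, 1)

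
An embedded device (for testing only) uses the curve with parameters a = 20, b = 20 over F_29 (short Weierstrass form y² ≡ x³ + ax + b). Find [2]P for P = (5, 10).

tangent at (5, 10): λ = (3·5² + 20)/(2·10) ≡ 8/20. 20⁻¹ ≡ 16 (mod 29), so λ ≡ 8·16 ≡ 12.
  x = λ² - 5 - 5 = 144 - 10 ≡ 18; y = λ·(5 - 18) - 10 ≡ 8. → (18, 8)

(18, 8)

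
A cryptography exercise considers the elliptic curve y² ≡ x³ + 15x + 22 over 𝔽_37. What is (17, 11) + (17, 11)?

tangent at (17, 11): λ = (3·17² + 15)/(2·11) ≡ 31/22. 22⁻¹ ≡ 32 (mod 37) since 22·32 = 704 ≡ 1, so λ ≡ 31·32 ≡ 30.
  x = λ² - 17 - 17 = 900 - 34 ≡ 15; y = λ·(17 - 15) - 11 ≡ 12. → (15, 12)

(15, 12)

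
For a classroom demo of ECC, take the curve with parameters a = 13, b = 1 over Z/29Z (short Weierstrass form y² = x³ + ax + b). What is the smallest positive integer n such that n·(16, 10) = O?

9

2P: tangent at (16, 10): λ = (3·16² + 13)/(2·10) ≡ 27/20. 20⁻¹ ≡ 16 (mod 29), so λ ≡ 27·16 ≡ 26.
  x = λ² - 16 - 16 = 676 - 32 ≡ 6; y = λ·(16 - 6) - 10 ≡ 18. → (6, 18)
3P: (6, 18) + (16, 10). λ = (10 - 18)/(16 - 6) ≡ 21/10 mod 29. 10⁻¹ ≡ 3 (mod 29), so λ ≡ 5.
  x = λ² - 6 - 16 = 25 - 22 ≡ 3; y = λ·(6 - 3) - 18 ≡ 26. → (3, 26)
4P: (3, 26) + (16, 10). λ = (10 - 26)/(16 - 3) ≡ 13/13 mod 29. 13⁻¹ ≡ 9 (mod 29) since 13·9 = 117 ≡ 1, so λ ≡ 1.
  x = λ² - 3 - 16 = 1 - 19 ≡ 11; y = λ·(3 - 11) - 26 ≡ 24. → (11, 24)
5P: (11, 24) + (16, 10). λ = (10 - 24)/(16 - 11) ≡ 15/5 mod 29. 5⁻¹ ≡ 6 (mod 29), so λ ≡ 3.
  x = λ² - 11 - 16 = 9 - 27 ≡ 11; y = λ·(11 - 11) - 24 ≡ 5. → (11, 5)
6P: (11, 5) + (16, 10). λ = (10 - 5)/(16 - 11) ≡ 5/5 mod 29. 5⁻¹ ≡ 6 (mod 29), so λ ≡ 1.
  x = λ² - 11 - 16 = 1 - 27 ≡ 3; y = λ·(11 - 3) - 5 ≡ 3. → (3, 3)
7P: (3, 3) + (16, 10). λ = (10 - 3)/(16 - 3) ≡ 7/13 mod 29. 13⁻¹ ≡ 9 (mod 29), so λ ≡ 5.
  x = λ² - 3 - 16 = 25 - 19 ≡ 6; y = λ·(3 - 6) - 3 ≡ 11. → (6, 11)
8P: (6, 11) + (16, 10). λ = (10 - 11)/(16 - 6) ≡ 28/10 mod 29. 10⁻¹ ≡ 3 (mod 29) since 10·3 = 30 ≡ 1, so λ ≡ 26.
  x = λ² - 6 - 16 = 676 - 22 ≡ 16; y = λ·(6 - 16) - 11 ≡ 19. → (16, 19)
9P: (16, 19) + (16, 10): same x and y₁ ≡ -y₂, so the sum is O.
9P = O, so the order is 9.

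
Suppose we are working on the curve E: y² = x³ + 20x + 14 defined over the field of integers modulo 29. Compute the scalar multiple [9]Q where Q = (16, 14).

(10, 24)

Double-and-add on 9 = (1001)₂. Start with Q = (16, 14) for the leading 1-bit.
double: tangent at (16, 14): λ = (3·16² + 20)/(2·14) ≡ 5/28. 28⁻¹ ≡ 28 (mod 29) since 28·28 = 784 ≡ 1, so λ ≡ 5·28 ≡ 24.
  x = λ² - 16 - 16 = 576 - 32 ≡ 22; y = λ·(16 - 22) - 14 ≡ 16. → (22, 16)
double: tangent at (22, 16): λ = (3·22² + 20)/(2·16) ≡ 22/3. 3⁻¹ ≡ 10 (mod 29) since 3·10 = 30 ≡ 1, so λ ≡ 22·10 ≡ 17.
  x = λ² - 22 - 22 = 289 - 44 ≡ 13; y = λ·(22 - 13) - 16 ≡ 21. → (13, 21)
double: tangent at (13, 21): λ = (3·13² + 20)/(2·21) ≡ 5/13. 13⁻¹ ≡ 9 (mod 29), so λ ≡ 5·9 ≡ 16.
  x = λ² - 13 - 13 = 256 - 26 ≡ 27; y = λ·(13 - 27) - 21 ≡ 16. → (27, 16)
add Q: (27, 16) + (16, 14). λ = (14 - 16)/(16 - 27) ≡ 27/18 mod 29. 18⁻¹ ≡ 21 (mod 29), so λ ≡ 16.
  x = λ² - 27 - 16 = 256 - 43 ≡ 10; y = λ·(27 - 10) - 16 ≡ 24. → (10, 24)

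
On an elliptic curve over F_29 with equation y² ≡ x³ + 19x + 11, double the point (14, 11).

tangent at (14, 11): λ = (3·14² + 19)/(2·11) ≡ 27/22. 22⁻¹ ≡ 4 (mod 29) since 22·4 = 88 ≡ 1, so λ ≡ 27·4 ≡ 21.
  x = λ² - 14 - 14 = 441 - 28 ≡ 7; y = λ·(14 - 7) - 11 ≡ 20. → (7, 20)

(7, 20)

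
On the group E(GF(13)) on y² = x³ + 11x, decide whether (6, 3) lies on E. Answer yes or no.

yes

y² = 3² ≡ 9; x³ + 11x + 0 = 282 ≡ 9 (mod 13). 9 = 9.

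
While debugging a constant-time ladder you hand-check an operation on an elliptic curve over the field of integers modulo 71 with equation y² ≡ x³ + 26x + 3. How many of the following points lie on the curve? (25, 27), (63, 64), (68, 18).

(25, 27): 27² ≡ 19, rhs ≡ 19 → on.
(63, 64): 64² ≡ 49, rhs ≡ 64 → off.
(68, 18): 18² ≡ 40, rhs ≡ 40 → on.

2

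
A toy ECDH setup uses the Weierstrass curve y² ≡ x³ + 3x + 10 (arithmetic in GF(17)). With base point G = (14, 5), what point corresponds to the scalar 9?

Double-and-add on 9 = (1001)₂. Start with G = (14, 5) for the leading 1-bit.
double: tangent at (14, 5): λ = (3·14² + 3)/(2·5) ≡ 13/10. 10⁻¹ ≡ 12 (mod 17), so λ ≡ 13·12 ≡ 3.
  x = λ² - 14 - 14 = 9 - 28 ≡ 15; y = λ·(14 - 15) - 5 ≡ 9. → (15, 9)
double: tangent at (15, 9): λ = (3·15² + 3)/(2·9) ≡ 15/1. 1⁻¹ ≡ 1 (mod 17) since 1·1 = 1 ≡ 1, so λ ≡ 15·1 ≡ 15.
  x = λ² - 15 - 15 = 225 - 30 ≡ 8; y = λ·(15 - 8) - 9 ≡ 11. → (8, 11)
double: tangent at (8, 11): λ = (3·8² + 3)/(2·11) ≡ 8/5. 5⁻¹ ≡ 7 (mod 17) since 5·7 = 35 ≡ 1, so λ ≡ 8·7 ≡ 5.
  x = λ² - 8 - 8 = 25 - 16 ≡ 9; y = λ·(8 - 9) - 11 ≡ 1. → (9, 1)
add G: (9, 1) + (14, 5). λ = (5 - 1)/(14 - 9) ≡ 4/5 mod 17. 5⁻¹ ≡ 7 (mod 17), so λ ≡ 11.
  x = λ² - 9 - 14 = 121 - 23 ≡ 13; y = λ·(9 - 13) - 1 ≡ 6. → (13, 6)

(13, 6)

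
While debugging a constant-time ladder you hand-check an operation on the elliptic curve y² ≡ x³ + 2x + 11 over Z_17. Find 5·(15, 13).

Write Q = (15, 13).
Repeated addition: build up to 5Q.
2Q: tangent at (15, 13): λ = (3·15² + 2)/(2·13) ≡ 14/9. 9⁻¹ ≡ 2 (mod 17), so λ ≡ 14·2 ≡ 11.
  x = λ² - 15 - 15 = 121 - 30 ≡ 6; y = λ·(15 - 6) - 13 ≡ 1. → (6, 1)
3Q: (6, 1) + (15, 13). λ = (13 - 1)/(15 - 6) ≡ 12/9 mod 17. 9⁻¹ ≡ 2 (mod 17), so λ ≡ 7.
  x = λ² - 6 - 15 = 49 - 21 ≡ 11; y = λ·(6 - 11) - 1 ≡ 15. → (11, 15)
4Q: (11, 15) + (15, 13). λ = (13 - 15)/(15 - 11) ≡ 15/4 mod 17. 4⁻¹ ≡ 13 (mod 17), so λ ≡ 8.
  x = λ² - 11 - 15 = 64 - 26 ≡ 4; y = λ·(11 - 4) - 15 ≡ 7. → (4, 7)
5Q: (4, 7) + (15, 13). λ = (13 - 7)/(15 - 4) ≡ 6/11 mod 17. 11⁻¹ ≡ 14 (mod 17), so λ ≡ 16.
  x = λ² - 4 - 15 = 256 - 19 ≡ 16; y = λ·(4 - 16) - 7 ≡ 5. → (16, 5)

(16, 5)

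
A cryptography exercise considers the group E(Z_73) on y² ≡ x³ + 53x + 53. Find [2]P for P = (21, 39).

tangent at (21, 39): λ = (3·21² + 53)/(2·39) ≡ 62/5. 5⁻¹ ≡ 44 (mod 73) since 5·44 = 220 ≡ 1, so λ ≡ 62·44 ≡ 27.
  x = λ² - 21 - 21 = 729 - 42 ≡ 30; y = λ·(21 - 30) - 39 ≡ 10. → (30, 10)

(30, 10)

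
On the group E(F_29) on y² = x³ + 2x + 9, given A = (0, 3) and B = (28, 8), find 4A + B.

(0, 26)

First 4A:
Double-and-add on 4 = (100)₂. Start with A = (0, 3) for the leading 1-bit.
double: tangent at (0, 3): λ = (3·0² + 2)/(2·3) ≡ 2/6. 6⁻¹ ≡ 5 (mod 29), so λ ≡ 2·5 ≡ 10.
  x = λ² - 0 - 0 = 100 - 0 ≡ 13; y = λ·(0 - 13) - 3 ≡ 12. → (13, 12)
double: tangent at (13, 12): λ = (3·13² + 2)/(2·12) ≡ 16/24. 24⁻¹ ≡ 23 (mod 29), so λ ≡ 16·23 ≡ 20.
  x = λ² - 13 - 13 = 400 - 26 ≡ 26; y = λ·(13 - 26) - 12 ≡ 18. → (26, 18)
4A = (26, 18).
Finally 4A + B:
(26, 18) + (28, 8). λ = (8 - 18)/(28 - 26) ≡ 19/2 mod 29. 2⁻¹ ≡ 15 (mod 29), so λ ≡ 24.
  x = λ² - 26 - 28 = 576 - 54 ≡ 0; y = λ·(26 - 0) - 18 ≡ 26. → (0, 26)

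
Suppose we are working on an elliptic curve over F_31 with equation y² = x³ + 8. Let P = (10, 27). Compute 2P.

(30, 10)

tangent at (10, 27): λ = (3·10² + 0)/(2·27) ≡ 21/23. 23⁻¹ ≡ 27 (mod 31), so λ ≡ 21·27 ≡ 9.
  x = λ² - 10 - 10 = 81 - 20 ≡ 30; y = λ·(10 - 30) - 27 ≡ 10. → (30, 10)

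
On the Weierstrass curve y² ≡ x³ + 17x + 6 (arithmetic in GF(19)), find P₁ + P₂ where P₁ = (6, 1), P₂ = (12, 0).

(6, 1) + (12, 0). λ = (0 - 1)/(12 - 6) ≡ 18/6 mod 19. 6⁻¹ ≡ 16 (mod 19) since 6·16 = 96 ≡ 1, so λ ≡ 3.
  x = λ² - 6 - 12 = 9 - 18 ≡ 10; y = λ·(6 - 10) - 1 ≡ 6. → (10, 6)

(10, 6)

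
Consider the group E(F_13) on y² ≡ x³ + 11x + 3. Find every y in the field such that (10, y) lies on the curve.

x³ + 11x + 3 = 1113 ≡ 8 (mod 13).
8 is a non-residue mod 13; no y exists.

none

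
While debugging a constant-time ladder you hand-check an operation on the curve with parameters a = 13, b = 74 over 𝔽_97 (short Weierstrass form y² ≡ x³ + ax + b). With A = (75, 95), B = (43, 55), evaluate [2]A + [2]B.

First 2A:
Repeated addition: build up to 2A.
2A: tangent at (75, 95): λ = (3·75² + 13)/(2·95) ≡ 10/93. 93⁻¹ ≡ 24 (mod 97), so λ ≡ 10·24 ≡ 46.
  x = λ² - 75 - 75 = 2116 - 150 ≡ 26; y = λ·(75 - 26) - 95 ≡ 25. → (26, 25)
2A = (26, 25).
Next 2B:
Repeated addition: build up to 2B.
2B: tangent at (43, 55): λ = (3·43² + 13)/(2·55) ≡ 31/13. 13⁻¹ ≡ 15 (mod 97) since 13·15 = 195 ≡ 1, so λ ≡ 31·15 ≡ 77.
  x = λ² - 43 - 43 = 5929 - 86 ≡ 23; y = λ·(43 - 23) - 55 ≡ 30. → (23, 30)
2B = (23, 30).
Finally 2A + 2B:
(26, 25) + (23, 30). λ = (30 - 25)/(23 - 26) ≡ 5/94 mod 97. 94⁻¹ ≡ 32 (mod 97) since 94·32 = 3008 ≡ 1, so λ ≡ 63.
  x = λ² - 26 - 23 = 3969 - 49 ≡ 40; y = λ·(26 - 40) - 25 ≡ 63. → (40, 63)

(40, 63)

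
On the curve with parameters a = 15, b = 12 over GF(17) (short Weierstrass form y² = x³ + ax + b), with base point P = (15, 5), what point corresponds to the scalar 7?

Repeated addition: build up to 7P.
2P: tangent at (15, 5): λ = (3·15² + 15)/(2·5) ≡ 10/10. 10⁻¹ ≡ 12 (mod 17), so λ ≡ 10·12 ≡ 1.
  x = λ² - 15 - 15 = 1 - 30 ≡ 5; y = λ·(15 - 5) - 5 ≡ 5. → (5, 5)
3P: (5, 5) + (15, 5). λ = (5 - 5)/(15 - 5) ≡ 0/10 mod 17. 10⁻¹ ≡ 12 (mod 17), so λ ≡ 0.
  x = λ² - 5 - 15 = 0 - 20 ≡ 14; y = λ·(5 - 14) - 5 ≡ 12. → (14, 12)
4P: (14, 12) + (15, 5). λ = (5 - 12)/(15 - 14) ≡ 10/1 mod 17. 1⁻¹ ≡ 1 (mod 17), so λ ≡ 10.
  x = λ² - 14 - 15 = 100 - 29 ≡ 3; y = λ·(14 - 3) - 12 ≡ 13. → (3, 13)
5P: (3, 13) + (15, 5). λ = (5 - 13)/(15 - 3) ≡ 9/12 mod 17. 12⁻¹ ≡ 10 (mod 17), so λ ≡ 5.
  x = λ² - 3 - 15 = 25 - 18 ≡ 7; y = λ·(3 - 7) - 13 ≡ 1. → (7, 1)
6P: (7, 1) + (15, 5). λ = (5 - 1)/(15 - 7) ≡ 4/8 mod 17. 8⁻¹ ≡ 15 (mod 17), so λ ≡ 9.
  x = λ² - 7 - 15 = 81 - 22 ≡ 8; y = λ·(7 - 8) - 1 ≡ 7. → (8, 7)
7P: (8, 7) + (15, 5). λ = (5 - 7)/(15 - 8) ≡ 15/7 mod 17. 7⁻¹ ≡ 5 (mod 17), so λ ≡ 7.
  x = λ² - 8 - 15 = 49 - 23 ≡ 9; y = λ·(8 - 9) - 7 ≡ 3. → (9, 3)

(9, 3)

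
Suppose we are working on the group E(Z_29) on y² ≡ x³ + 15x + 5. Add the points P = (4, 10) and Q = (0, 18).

(0, 11)

(4, 10) + (0, 18). λ = (18 - 10)/(0 - 4) ≡ 8/25 mod 29. 25⁻¹ ≡ 7 (mod 29), so λ ≡ 27.
  x = λ² - 4 - 0 = 729 - 4 ≡ 0; y = λ·(4 - 0) - 10 ≡ 11. → (0, 11)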